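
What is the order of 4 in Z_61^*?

30

By Lagrange's theorem, ord_61(4) divides φ(61) = 61 − 1 = 60 = 2^2 · 3 · 5.
Divisors of 60: 1, 2, 3, 4, 5, 6, 10, 12, 15, 20, 30, 60.
Test each divisor d:
4^1 ≡ 4
4^2 ≡ 16
4^3 ≡ 3
4^4 ≡ 12
4^5 ≡ 48
4^6 ≡ 9
4^10 ≡ 47
4^12 ≡ 20
4^15 ≡ 60
4^20 ≡ 13
4^30 ≡ 1
Hence ord(4) = 30.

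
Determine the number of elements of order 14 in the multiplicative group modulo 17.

φ(17) = 17 − 1 = 16 = 2^4.
Since (Z/17Z)^× is cyclic of order 16, the number of elements of order d is φ(d) when d | 16 and 0 otherwise.
Here 16 is not a multiple of 14, so there are no elements of order 14.

0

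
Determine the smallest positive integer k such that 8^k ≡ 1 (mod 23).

11

Since 8 ∈ (Z/23Z)^×, its order divides φ(23) = 23 − 1 = 22 = 2 · 11.
Divisors of 22: 1, 2, 11, 22.
Check 8^d mod 23 for each divisor in increasing order:
8^1 ≡ 8 (mod 23)
8^2 ≡ 18 (mod 23)
8^11 ≡ 1 (mod 23) ✓
Hence ord(8) = 11.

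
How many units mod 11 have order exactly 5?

φ(11) = 11 − 1 = 10 = 2 · 5.
Since (Z/11Z)^× is cyclic of order 10, the number of elements of order d is φ(d) when d | 10 and 0 otherwise.
5 | 10, and φ(5) = 5 − 1 = 4.

4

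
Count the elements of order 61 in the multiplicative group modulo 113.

φ(113) = 113 − 1 = 112 = 2^4 · 7.
Since (Z/113Z)^× is cyclic of order 112, the number of elements of order d is φ(d) when d | 112 and 0 otherwise.
Since 61 ∤ 112, the count is 0.

0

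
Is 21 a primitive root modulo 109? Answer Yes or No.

φ(109) = 109 − 1 = 108 = 2^2 · 3^3.
It suffices to check that the order of 21 is not a proper divisor of 108: compute 21^(108/q) for q ∈ {2, 3}.
21^54 ≡ 1 (mod 109)  [q = 2: ≡ 1 ✗]
21^36 ≡ 45 (mod 109)  [q = 3: ≢ 1 ✓]
Since 21^54 ≡ 1, the order of 21 divides 54 < 108, so 21 is not a primitive root.

No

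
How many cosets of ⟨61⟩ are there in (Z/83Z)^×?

2

ord(61) | φ(83) = 83 − 1 = 82 = 2 · 41.
Divisors of 82: 1, 2, 41, 82.
Compute 61^d (mod 83) for the divisors d until we hit 1:
61^1 ≡ 61 (mod 83)
61^2 ≡ 69 (mod 83)
61^41 ≡ 1 (mod 83) ✓
Thus |⟨61⟩| = ord(61) = 41.
[(Z/83Z)^× : ⟨61⟩] = 82/41 = 2.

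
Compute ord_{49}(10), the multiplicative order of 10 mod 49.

42

Since 10 ∈ (Z/49Z)^×, its order divides φ(49) = φ(7^2) = 7·(7−1) = 42 = 2 · 3 · 7.
Divisors of 42: 1, 2, 3, 6, 7, 14, 21, 42.
Compute 10^d (mod 49) for the divisors d until we hit 1:
10^1 ≡ 10 (mod 49)
10^2 ≡ 2 (mod 49)
10^3 ≡ 20 (mod 49)
10^6 ≡ 8 (mod 49)
10^7 ≡ 31 (mod 49)
10^14 ≡ 30 (mod 49)
10^21 ≡ 48 (mod 49)
10^42 ≡ 1 (mod 49) ✓
So ord_49(10) = 42.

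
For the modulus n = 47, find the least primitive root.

φ(47) = 47 − 1 = 46 = 2 · 23.
g is a primitive root iff g^(46/q) ≢ 1 (mod 47) for each prime q ∈ {2, 23}.
g = 2: 2^23 ≡ 1 — hits 1, so not a primitive root.
g = 3: 3^23 ≡ 1 — hits 1, so not a primitive root.
g = 4: 4^23 ≡ 1 — hits 1, so not a primitive root.
g = 5: 5^23 ≡ 46; 5^2 ≡ 25 — none is 1, so 5 is a primitive root.
Hence the least primitive root of 47 is 5.

5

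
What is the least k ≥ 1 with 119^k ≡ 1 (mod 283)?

282

ord(119) | φ(283) = 283 − 1 = 282 = 2 · 3 · 47.
Divisors of 282: 1, 2, 3, 6, 47, 94, 141, 282.
Compute 119^d (mod 283) for the divisors d until we hit 1:
119^1 ≡ 119 (mod 283)
119^2 ≡ 11 (mod 283)
119^3 ≡ 177 (mod 283)
119^6 ≡ 199 (mod 283)
119^47 ≡ 239 (mod 283)
119^94 ≡ 238 (mod 283)
119^141 ≡ 282 (mod 283)
119^282 ≡ 1 (mod 283) ✓
Hence ord(119) = 282.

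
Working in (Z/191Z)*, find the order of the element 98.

By Lagrange's theorem, ord_191(98) divides φ(191) = 191 − 1 = 190 = 2 · 5 · 19.
Divisors of 190: 1, 2, 5, 10, 19, 38, 95, 190.
Test each divisor d:
98^1 ≡ 98
98^2 ≡ 54
98^5 ≡ 32
98^10 ≡ 69
98^19 ≡ 109
98^38 ≡ 39
98^95 ≡ 1
The smallest such exponent is 95, so the order of 98 is 95.

95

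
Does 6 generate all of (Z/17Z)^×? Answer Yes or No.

Yes

φ(17) = 17 − 1 = 16 = 2^4.
An element g generates (Z/17Z)^× iff g^(16/q) ≢ 1 (mod 17) for each prime q ∈ {2}.
6^8 ≡ 16 (mod 17)  [q = 2: ≢ 1 ✓]
Every test exponent gives a nontrivial residue, hence 6 generates the full group.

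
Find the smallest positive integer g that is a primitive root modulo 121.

2

φ(121) = φ(11^2) = 11·(11−1) = 110 = 2 · 5 · 11.
Test candidates g = 2, 3, … against the prime factors q ∈ {2, 5, 11} of φ(121): g is a generator iff g^(110/q) ≢ 1 for every such q.
g = 2: 2^55 ≡ 120; 2^22 ≡ 81; 2^10 ≡ 56 — none is 1, so 2 is a primitive root.
Hence the least primitive root of 121 is 2.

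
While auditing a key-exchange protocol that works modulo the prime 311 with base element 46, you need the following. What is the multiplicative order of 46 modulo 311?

By Lagrange's theorem, ord_311(46) divides φ(311) = 311 − 1 = 310 = 2 · 5 · 31.
Divisors of 310: 1, 2, 5, 10, 31, 62, 155, 310.
Evaluate successive powers at the divisors of 310:
46^1 ≡ 46 (mod 311)
46^2 ≡ 250 (mod 311)
46^5 ≡ 116 (mod 311)
46^10 ≡ 83 (mod 311)
46^31 ≡ 310 (mod 311)
46^62 ≡ 1 (mod 311) ✓
The smallest such exponent is 62, so the order of 46 is 62.

62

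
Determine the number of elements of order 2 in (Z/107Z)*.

1

φ(107) = 107 − 1 = 106 = 2 · 53.
Since (Z/107Z)^× is cyclic of order 106, the number of elements of order d is φ(d) when d | 106 and 0 otherwise.
2 | 106, and φ(2) = 2 − 1 = 1.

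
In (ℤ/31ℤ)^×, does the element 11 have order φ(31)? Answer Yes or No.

Yes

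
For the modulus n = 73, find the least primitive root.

5

φ(73) = 73 − 1 = 72 = 2^3 · 3^2.
Test candidates g = 2, 3, … against the prime factors q ∈ {2, 3} of φ(73): g is a generator iff g^(72/q) ≢ 1 for every such q.
g = 2: 2^36 ≡ 1 — hits 1, so not a primitive root.
g = 3: 3^36 ≡ 1 — hits 1, so not a primitive root.
g = 4: 4^36 ≡ 1 — hits 1, so not a primitive root.
g = 5: 5^36 ≡ 72; 5^24 ≡ 8 — none is 1, so 5 is a primitive root.
So 5 is the smallest generator of (Z/73Z)^×.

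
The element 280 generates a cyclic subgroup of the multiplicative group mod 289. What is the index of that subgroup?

2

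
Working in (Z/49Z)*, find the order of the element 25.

21

Since 25 ∈ (Z/49Z)^×, its order divides φ(49) = φ(7^2) = 7·(7−1) = 42 = 2 · 3 · 7.
Divisors of 42: 1, 2, 3, 6, 7, 14, 21, 42.
Test each divisor d:
25^1 ≡ 25 (mod 49)
25^2 ≡ 37 (mod 49)
25^3 ≡ 43 (mod 49)
25^6 ≡ 36 (mod 49)
25^7 ≡ 18 (mod 49)
25^14 ≡ 30 (mod 49)
25^21 ≡ 1 (mod 49) ✓
Therefore the multiplicative order of 25 modulo 49 is 21.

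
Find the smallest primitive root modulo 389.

2

φ(389) = 389 − 1 = 388 = 2^2 · 97.
g is a primitive root iff g^(388/q) ≢ 1 (mod 389) for each prime q ∈ {2, 97}.
g = 2: 2^194 ≡ 388; 2^4 ≡ 16 — none is 1, so 2 is a primitive root.
So 2 is the smallest generator of (Z/389Z)^×.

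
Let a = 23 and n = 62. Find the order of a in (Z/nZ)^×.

By Lagrange's theorem, ord_62(23) divides φ(62) = φ(2)·φ(31) = 1·30 = 30 = 2 · 3 · 5.
Divisors of 30: 1, 2, 3, 5, 6, 10, 15, 30.
Check 23^d mod 62 for each divisor in increasing order:
23^1 ≡ 23
23^2 ≡ 33
23^3 ≡ 15
23^5 ≡ 61
23^6 ≡ 39
23^10 ≡ 1
Hence ord(23) = 10.

10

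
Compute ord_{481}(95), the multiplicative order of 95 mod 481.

18

The order of 95 must divide φ(481) = φ(13·37) = (13−1)·(37−1) = 12·36 = 432 = 2^4 · 3^3.
Divisors of 432: 1, 2, 3, 4, 6, 8, 9, 12, 16, 18, 24, 27, 36, 48, 54, 72, 108, 144, 216, 432.
Check 95^d mod 481 for each divisor in increasing order:
95^1 ≡ 95 (mod 481)
95^2 ≡ 367 (mod 481)
95^3 ≡ 233 (mod 481)
95^4 ≡ 9 (mod 481)
95^6 ≡ 417 (mod 481)
95^8 ≡ 81 (mod 481)
95^9 ≡ 480 (mod 481)
95^12 ≡ 248 (mod 481)
95^16 ≡ 308 (mod 481)
95^18 ≡ 1 (mod 481) ✓
So ord_481(95) = 18.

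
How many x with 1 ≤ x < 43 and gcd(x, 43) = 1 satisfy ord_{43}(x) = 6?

2

φ(43) = 43 − 1 = 42 = 2 · 3 · 7.
In a cyclic group of order 42, there are φ(d) elements of order d for each divisor d of 42, and zero for non-divisors.
6 = 2 · 3 divides 42, and φ(6) = 2.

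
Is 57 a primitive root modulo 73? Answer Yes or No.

No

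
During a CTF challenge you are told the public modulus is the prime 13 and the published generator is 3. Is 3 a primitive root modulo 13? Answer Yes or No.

No

φ(13) = 13 − 1 = 12 = 2^2 · 3.
It suffices to check that the order of 3 is not a proper divisor of 12: compute 3^(12/q) for q ∈ {2, 3}.
3^6 ≡ 1 (mod 13)  [q = 2: ≡ 1 ✗]
3^4 ≡ 3 (mod 13)  [q = 3: ≢ 1 ✓]
Since 3^6 ≡ 1, the order of 3 divides 6 < 12, so 3 is not a primitive root.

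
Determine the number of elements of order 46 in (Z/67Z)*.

φ(67) = 67 − 1 = 66 = 2 · 3 · 11.
In a cyclic group of order 66, there are φ(d) elements of order d for each divisor d of 66, and zero for non-divisors.
46 does not divide 66, so no element of (Z/67Z)^× has order 46.

0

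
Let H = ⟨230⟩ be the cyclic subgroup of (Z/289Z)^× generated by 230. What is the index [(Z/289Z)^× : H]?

2

Since 230 ∈ (Z/289Z)^×, its order divides φ(289) = φ(17^2) = 17·(17−1) = 272 = 2^4 · 17.
Divisors of 272: 1, 2, 4, 8, 16, 17, 34, 68, 136, 272.
Test each divisor d:
230^1 ≡ 230 (mod 289)
230^2 ≡ 13 (mod 289)
230^4 ≡ 169 (mod 289)
230^8 ≡ 239 (mod 289)
230^16 ≡ 188 (mod 289)
230^17 ≡ 179 (mod 289)
230^34 ≡ 251 (mod 289)
230^68 ≡ 288 (mod 289)
230^136 ≡ 1 (mod 289) ✓
The order of 230 is 136, so the subgroup it generates has 136 elements.
The index is φ(289) / ord(230) = 272 / 136 = 2.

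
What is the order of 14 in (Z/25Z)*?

10

ord(14) | φ(25) = φ(5^2) = 5·(5−1) = 20 = 2^2 · 5.
Divisors of 20: 1, 2, 4, 5, 10, 20.
Evaluate successive powers at the divisors of 20:
14^1 ≡ 14 (mod 25)
14^2 ≡ 21 (mod 25)
14^4 ≡ 16 (mod 25)
14^5 ≡ 24 (mod 25)
14^10 ≡ 1 (mod 25) ✓
The smallest such exponent is 10, so the order of 14 is 10.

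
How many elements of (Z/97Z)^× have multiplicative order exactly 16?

8

φ(97) = 97 − 1 = 96 = 2^5 · 3.
(Z/97Z)^× is cyclic (|G| = 96); a cyclic group of order m has exactly φ(d) elements of each order d | m, and none otherwise.
16 = 2^4 divides 96, and φ(16) = 8.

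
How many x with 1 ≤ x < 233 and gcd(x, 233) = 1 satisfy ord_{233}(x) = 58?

φ(233) = 233 − 1 = 232 = 2^3 · 29.
Since (Z/233Z)^× is cyclic of order 232, the number of elements of order d is φ(d) when d | 232 and 0 otherwise.
58 = 2 · 29 divides 232, and φ(58) = 28.

28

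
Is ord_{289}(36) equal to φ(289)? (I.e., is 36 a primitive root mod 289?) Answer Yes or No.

No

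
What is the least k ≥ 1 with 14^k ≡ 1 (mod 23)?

22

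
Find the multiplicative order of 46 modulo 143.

60

ord(46) | φ(143) = φ(11·13) = (11−1)·(13−1) = 10·12 = 120 = 2^3 · 3 · 5.
Divisors of 120: 1, 2, 3, 4, 5, 6, 8, 10, 12, 15, 20, 24, 30, 40, 60, 120.
Compute 46^d (mod 143) for the divisors d until we hit 1:
46^1 ≡ 46
46^2 ≡ 114
46^3 ≡ 96
46^4 ≡ 126
46^5 ≡ 76
46^6 ≡ 64
46^8 ≡ 3
46^10 ≡ 56
46^12 ≡ 92
46^15 ≡ 109
46^20 ≡ 133
46^24 ≡ 27
46^30 ≡ 12
46^40 ≡ 100
46^60 ≡ 1
So ord_143(46) = 60.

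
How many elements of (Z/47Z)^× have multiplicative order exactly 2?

1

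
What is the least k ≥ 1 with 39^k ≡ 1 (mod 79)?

78

By Lagrange's theorem, ord_79(39) divides φ(79) = 79 − 1 = 78 = 2 · 3 · 13.
Divisors of 78: 1, 2, 3, 6, 13, 26, 39, 78.
Test each divisor d:
39^1 ≡ 39 (mod 79)
39^2 ≡ 20 (mod 79)
39^3 ≡ 69 (mod 79)
39^6 ≡ 21 (mod 79)
39^13 ≡ 56 (mod 79)
39^26 ≡ 55 (mod 79)
39^39 ≡ 78 (mod 79)
39^78 ≡ 1 (mod 79) ✓
The smallest such exponent is 78, so the order of 39 is 78.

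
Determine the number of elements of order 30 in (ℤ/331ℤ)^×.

φ(331) = 331 − 1 = 330 = 2 · 3 · 5 · 11.
Since (Z/331Z)^× is cyclic of order 330, the number of elements of order d is φ(d) when d | 330 and 0 otherwise.
30 = 2 · 3 · 5 divides 330, and φ(30) = 8.

8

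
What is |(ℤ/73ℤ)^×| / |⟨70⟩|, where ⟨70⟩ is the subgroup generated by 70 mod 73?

6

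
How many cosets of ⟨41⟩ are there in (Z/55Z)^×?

4

ord(41) | φ(55) = φ(5·11) = (5−1)·(11−1) = 4·10 = 40 = 2^3 · 5.
Divisors of 40: 1, 2, 4, 5, 8, 10, 20, 40.
Check 41^d mod 55 for each divisor in increasing order:
41^1 ≡ 41 (mod 55)
41^2 ≡ 31 (mod 55)
41^4 ≡ 26 (mod 55)
41^5 ≡ 21 (mod 55)
41^8 ≡ 16 (mod 55)
41^10 ≡ 1 (mod 55) ✓
The order of 41 is 10, so the subgroup it generates has 10 elements.
Index = |(Z/55Z)^×| / |⟨41⟩| = 40 / 10 = 4.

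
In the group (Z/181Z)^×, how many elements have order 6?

φ(181) = 181 − 1 = 180 = 2^2 · 3^2 · 5.
Since (Z/181Z)^× is cyclic of order 180, the number of elements of order d is φ(d) when d | 180 and 0 otherwise.
6 = 2 · 3 divides 180, and φ(6) = 2.

2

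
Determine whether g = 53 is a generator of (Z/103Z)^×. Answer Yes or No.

Yes

φ(103) = 103 − 1 = 102 = 2 · 3 · 17.
An element g generates (Z/103Z)^× iff g^(102/q) ≢ 1 (mod 103) for each prime q ∈ {2, 3, 17}.
53^51 ≡ 102 (mod 103)  [q = 2: ≢ 1 ✓]
53^34 ≡ 56 (mod 103)  [q = 3: ≢ 1 ✓]
53^6 ≡ 13 (mod 103)  [q = 17: ≢ 1 ✓]
Every test exponent gives a nontrivial residue, hence 53 generates the full group.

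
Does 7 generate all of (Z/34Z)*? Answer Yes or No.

Yes

φ(34) = φ(2)·φ(17) = 1·16 = 16 = 2^4.
7 is a primitive root mod 34 iff 7^(φ(34)/q) ≢ 1 for every prime q | φ(34), i.e. q ∈ {2}.
7^8 ≡ 33 (mod 34)  [q = 2: ≢ 1 ✓]
Every test exponent gives a nontrivial residue, hence 7 generates the full group.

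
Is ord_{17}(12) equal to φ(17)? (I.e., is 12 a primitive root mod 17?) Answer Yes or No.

Yes

φ(17) = 17 − 1 = 16 = 2^4.
An element g generates (Z/17Z)^× iff g^(16/q) ≢ 1 (mod 17) for each prime q ∈ {2}.
12^8 ≡ 16 (mod 17)  [q = 2: ≢ 1 ✓]
All checks pass, so 12 has order 16 and is a primitive root modulo 17.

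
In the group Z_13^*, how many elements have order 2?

1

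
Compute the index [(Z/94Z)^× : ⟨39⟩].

1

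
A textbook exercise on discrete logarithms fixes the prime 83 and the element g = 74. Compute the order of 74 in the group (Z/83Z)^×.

Since 74 ∈ (Z/83Z)^×, its order divides φ(83) = 83 − 1 = 82 = 2 · 41.
Divisors of 82: 1, 2, 41, 82.
Check 74^d mod 83 for each divisor in increasing order:
74^1 ≡ 74 (mod 83)
74^2 ≡ 81 (mod 83)
74^41 ≡ 82 (mod 83)
74^82 ≡ 1 (mod 83) ✓
The smallest such exponent is 82, so the order of 74 is 82.

82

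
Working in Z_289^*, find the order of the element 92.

272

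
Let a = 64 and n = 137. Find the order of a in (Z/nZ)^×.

34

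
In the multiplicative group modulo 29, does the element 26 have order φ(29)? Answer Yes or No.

φ(29) = 29 − 1 = 28 = 2^2 · 7.
Test 26^(28/q) mod 29 for each prime factor q of 28:
26^14 ≡ 28 (mod 29)  [q = 2: ≢ 1 ✓]
26^4 ≡ 23 (mod 29)  [q = 7: ≢ 1 ✓]
All checks pass, so 26 has order 28 and is a primitive root modulo 29.

Yes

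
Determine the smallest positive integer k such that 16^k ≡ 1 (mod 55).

5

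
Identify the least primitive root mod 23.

5

φ(23) = 23 − 1 = 22 = 2 · 11.
Test candidates g = 2, 3, … against the prime factors q ∈ {2, 11} of φ(23): g is a generator iff g^(22/q) ≢ 1 for every such q.
g = 2: 2^11 ≡ 1 — hits 1, so not a primitive root.
g = 3: 3^11 ≡ 1 — hits 1, so not a primitive root.
g = 4: 4^11 ≡ 1 — hits 1, so not a primitive root.
g = 5: 5^11 ≡ 22; 5^2 ≡ 2 — none is 1, so 5 is a primitive root.
So 5 is the smallest generator of (Z/23Z)^×.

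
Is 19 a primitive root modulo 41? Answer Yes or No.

Yes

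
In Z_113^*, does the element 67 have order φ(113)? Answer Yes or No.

Yes

φ(113) = 113 − 1 = 112 = 2^4 · 7.
67 is a primitive root mod 113 iff 67^(φ(113)/q) ≢ 1 for every prime q | φ(113), i.e. q ∈ {2, 7}.
67^56 ≡ 112 (mod 113)  [q = 2: ≢ 1 ✓]
67^16 ≡ 106 (mod 113)  [q = 7: ≢ 1 ✓]
Every test exponent gives a nontrivial residue, hence 67 generates the full group.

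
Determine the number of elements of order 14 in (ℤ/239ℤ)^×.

φ(239) = 239 − 1 = 238 = 2 · 7 · 17.
In a cyclic group of order 238, there are φ(d) elements of order d for each divisor d of 238, and zero for non-divisors.
14 = 2 · 7 divides 238, and φ(14) = 6.

6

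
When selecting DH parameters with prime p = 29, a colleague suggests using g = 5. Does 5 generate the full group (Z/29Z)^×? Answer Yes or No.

No

φ(29) = 29 − 1 = 28 = 2^2 · 7.
Test 5^(28/q) mod 29 for each prime factor q of 28:
5^14 ≡ 1 (mod 29)  [q = 2: ≡ 1 ✗]
5^4 ≡ 16 (mod 29)  [q = 7: ≢ 1 ✓]
Since 5^14 ≡ 1, the order of 5 divides 14 < 28, so 5 is not a primitive root.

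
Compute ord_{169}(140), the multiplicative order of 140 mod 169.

ord(140) | φ(169) = φ(13^2) = 13·(13−1) = 156 = 2^2 · 3 · 13.
Divisors of 156: 1, 2, 3, 4, 6, 12, 13, 26, 39, 52, 78, 156.
Test each divisor d:
140^1 ≡ 140 (mod 169)
140^2 ≡ 165 (mod 169)
140^3 ≡ 116 (mod 169)
140^4 ≡ 16 (mod 169)
140^6 ≡ 105 (mod 169)
140^12 ≡ 40 (mod 169)
140^13 ≡ 23 (mod 169)
140^26 ≡ 22 (mod 169)
140^39 ≡ 168 (mod 169)
140^52 ≡ 146 (mod 169)
140^78 ≡ 1 (mod 169) ✓
So ord_169(140) = 78.

78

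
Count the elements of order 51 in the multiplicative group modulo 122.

0

φ(122) = φ(2)·φ(61) = 1·60 = 60 = 2^2 · 3 · 5.
Since (Z/122Z)^× is cyclic of order 60, the number of elements of order d is φ(d) when d | 60 and 0 otherwise.
51 does not divide 60, so no element of (Z/122Z)^× has order 51.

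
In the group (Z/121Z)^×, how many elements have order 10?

4

φ(121) = φ(11^2) = 11·(11−1) = 110 = 2 · 5 · 11.
(Z/121Z)^× is cyclic (|G| = 110); a cyclic group of order m has exactly φ(d) elements of each order d | m, and none otherwise.
10 = 2 · 5 divides 110, and φ(10) = 4.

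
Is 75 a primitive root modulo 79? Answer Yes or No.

Yes

φ(79) = 79 − 1 = 78 = 2 · 3 · 13.
An element g generates (Z/79Z)^× iff g^(78/q) ≢ 1 (mod 79) for each prime q ∈ {2, 3, 13}.
75^39 ≡ 78 (mod 79)  [q = 2: ≢ 1 ✓]
75^26 ≡ 55 (mod 79)  [q = 3: ≢ 1 ✓]
75^6 ≡ 67 (mod 79)  [q = 13: ≢ 1 ✓]
Every test exponent gives a nontrivial residue, hence 75 generates the full group.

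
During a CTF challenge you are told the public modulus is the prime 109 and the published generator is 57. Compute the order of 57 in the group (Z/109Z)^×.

108

ord(57) | φ(109) = 109 − 1 = 108 = 2^2 · 3^3.
Divisors of 108: 1, 2, 3, 4, 6, 9, 12, 18, 27, 36, 54, 108.
Check 57^d mod 109 for each divisor in increasing order:
57^1 ≡ 57 (mod 109)
57^2 ≡ 88 (mod 109)
57^3 ≡ 2 (mod 109)
57^4 ≡ 5 (mod 109)
57^6 ≡ 4 (mod 109)
57^9 ≡ 8 (mod 109)
57^12 ≡ 16 (mod 109)
57^18 ≡ 64 (mod 109)
57^27 ≡ 76 (mod 109)
57^36 ≡ 63 (mod 109)
57^54 ≡ 108 (mod 109)
57^108 ≡ 1 (mod 109) ✓
So ord_109(57) = 108.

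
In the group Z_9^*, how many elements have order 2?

1

φ(9) = φ(3^2) = 3·(3−1) = 6 = 2 · 3.
(Z/9Z)^× is cyclic (|G| = 6); a cyclic group of order m has exactly φ(d) elements of each order d | m, and none otherwise.
2 | 6, and φ(2) = 2 − 1 = 1.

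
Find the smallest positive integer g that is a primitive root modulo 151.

6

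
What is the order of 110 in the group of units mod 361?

342

ord(110) | φ(361) = φ(19^2) = 19·(19−1) = 342 = 2 · 3^2 · 19.
Divisors of 342: 1, 2, 3, 6, 9, 18, 19, 38, 57, 114, 171, 342.
Test each divisor d:
110^1 ≡ 110 (mod 361)
110^2 ≡ 187 (mod 361)
110^3 ≡ 354 (mod 361)
110^6 ≡ 49 (mod 361)
110^9 ≡ 18 (mod 361)
110^18 ≡ 324 (mod 361)
110^19 ≡ 262 (mod 361)
110^38 ≡ 54 (mod 361)
110^57 ≡ 69 (mod 361)
110^114 ≡ 68 (mod 361)
110^171 ≡ 360 (mod 361)
110^342 ≡ 1 (mod 361) ✓
The smallest such exponent is 342, so the order of 110 is 342.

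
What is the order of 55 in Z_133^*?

18

By Lagrange's theorem, ord_133(55) divides φ(133) = φ(7·19) = (7−1)·(19−1) = 6·18 = 108 = 2^2 · 3^3.
Divisors of 108: 1, 2, 3, 4, 6, 9, 12, 18, 27, 36, 54, 108.
Compute 55^d (mod 133) for the divisors d until we hit 1:
55^1 ≡ 55 (mod 133)
55^2 ≡ 99 (mod 133)
55^3 ≡ 125 (mod 133)
55^4 ≡ 92 (mod 133)
55^6 ≡ 64 (mod 133)
55^9 ≡ 20 (mod 133)
55^12 ≡ 106 (mod 133)
55^18 ≡ 1 (mod 133) ✓
Hence ord(55) = 18.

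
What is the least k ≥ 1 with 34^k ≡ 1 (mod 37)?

9

ord(34) | φ(37) = 37 − 1 = 36 = 2^2 · 3^2.
Divisors of 36: 1, 2, 3, 4, 6, 9, 12, 18, 36.
Test each divisor d:
34^1 ≡ 34 (mod 37)
34^2 ≡ 9 (mod 37)
34^3 ≡ 10 (mod 37)
34^4 ≡ 7 (mod 37)
34^6 ≡ 26 (mod 37)
34^9 ≡ 1 (mod 37) ✓
Therefore the multiplicative order of 34 modulo 37 is 9.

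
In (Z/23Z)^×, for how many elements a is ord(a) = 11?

φ(23) = 23 − 1 = 22 = 2 · 11.
(Z/23Z)^× is cyclic (|G| = 22); a cyclic group of order m has exactly φ(d) elements of each order d | m, and none otherwise.
11 | 22, and φ(11) = 11 − 1 = 10.

10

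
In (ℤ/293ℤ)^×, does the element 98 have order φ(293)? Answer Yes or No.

Yes

φ(293) = 293 − 1 = 292 = 2^2 · 73.
It suffices to check that the order of 98 is not a proper divisor of 292: compute 98^(292/q) for q ∈ {2, 73}.
98^146 ≡ 292 (mod 293)  [q = 2: ≢ 1 ✓]
98^4 ≡ 123 (mod 293)  [q = 73: ≢ 1 ✓]
None equal 1, so ord_293(98) = 292: 98 is a primitive root.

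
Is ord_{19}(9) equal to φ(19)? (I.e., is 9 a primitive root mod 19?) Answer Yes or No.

No

φ(19) = 19 − 1 = 18 = 2 · 3^2.
Test 9^(18/q) mod 19 for each prime factor q of 18:
9^9 ≡ 1 (mod 19)  [q = 2: ≡ 1 ✗]
9^6 ≡ 11 (mod 19)  [q = 3: ≢ 1 ✓]
The check at q = 2 fails, so 9 generates a proper subgroup.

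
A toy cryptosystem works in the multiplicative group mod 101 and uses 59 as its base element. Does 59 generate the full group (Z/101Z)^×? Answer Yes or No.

φ(101) = 101 − 1 = 100 = 2^2 · 5^2.
Test 59^(100/q) mod 101 for each prime factor q of 100:
59^50 ≡ 100 (mod 101)  [q = 2: ≢ 1 ✓]
59^20 ≡ 84 (mod 101)  [q = 5: ≢ 1 ✓]
All checks pass, so 59 has order 100 and is a primitive root modulo 101.

Yes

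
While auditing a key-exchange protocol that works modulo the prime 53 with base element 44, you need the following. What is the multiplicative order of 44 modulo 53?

13

Since 44 ∈ (Z/53Z)^×, its order divides φ(53) = 53 − 1 = 52 = 2^2 · 13.
Divisors of 52: 1, 2, 4, 13, 26, 52.
Test each divisor d:
44^1 ≡ 44 (mod 53)
44^2 ≡ 28 (mod 53)
44^4 ≡ 42 (mod 53)
44^13 ≡ 1 (mod 53) ✓
So ord_53(44) = 13.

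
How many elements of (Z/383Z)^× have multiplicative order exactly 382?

190

φ(383) = 383 − 1 = 382 = 2 · 191.
In a cyclic group of order 382, there are φ(d) elements of order d for each divisor d of 382, and zero for non-divisors.
382 = 2 · 191 divides 382, and φ(382) = 190.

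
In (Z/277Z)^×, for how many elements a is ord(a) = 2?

1

φ(277) = 277 − 1 = 276 = 2^2 · 3 · 23.
In a cyclic group of order 276, there are φ(d) elements of order d for each divisor d of 276, and zero for non-divisors.
2 | 276, and φ(2) = 2 − 1 = 1.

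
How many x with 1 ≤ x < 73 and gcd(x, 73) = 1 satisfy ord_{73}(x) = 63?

0

φ(73) = 73 − 1 = 72 = 2^3 · 3^2.
In a cyclic group of order 72, there are φ(d) elements of order d for each divisor d of 72, and zero for non-divisors.
Here 72 is not a multiple of 63, so there are no elements of order 63.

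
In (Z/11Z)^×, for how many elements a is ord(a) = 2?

1

φ(11) = 11 − 1 = 10 = 2 · 5.
In a cyclic group of order 10, there are φ(d) elements of order d for each divisor d of 10, and zero for non-divisors.
2 | 10, and φ(2) = 2 − 1 = 1.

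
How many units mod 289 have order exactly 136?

φ(289) = φ(17^2) = 17·(17−1) = 272 = 2^4 · 17.
(Z/289Z)^× is cyclic (|G| = 272); a cyclic group of order m has exactly φ(d) elements of each order d | m, and none otherwise.
136 = 2^3 · 17 divides 272, and φ(136) = 64.

64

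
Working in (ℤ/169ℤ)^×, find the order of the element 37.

156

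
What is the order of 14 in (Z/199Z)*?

ord(14) | φ(199) = 199 − 1 = 198 = 2 · 3^2 · 11.
Divisors of 198: 1, 2, 3, 6, 9, 11, 18, 22, 33, 66, 99, 198.
Compute 14^d (mod 199) for the divisors d until we hit 1:
14^1 ≡ 14 (mod 199)
14^2 ≡ 196 (mod 199)
14^3 ≡ 157 (mod 199)
14^6 ≡ 172 (mod 199)
14^9 ≡ 139 (mod 199)
14^11 ≡ 180 (mod 199)
14^18 ≡ 18 (mod 199)
14^22 ≡ 162 (mod 199)
14^33 ≡ 106 (mod 199)
14^66 ≡ 92 (mod 199)
14^99 ≡ 1 (mod 199) ✓
Hence ord(14) = 99.

99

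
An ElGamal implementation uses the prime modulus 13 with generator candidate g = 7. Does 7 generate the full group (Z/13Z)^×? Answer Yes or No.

φ(13) = 13 − 1 = 12 = 2^2 · 3.
Test 7^(12/q) mod 13 for each prime factor q of 12:
7^6 ≡ 12 (mod 13)  [q = 2: ≢ 1 ✓]
7^4 ≡ 9 (mod 13)  [q = 3: ≢ 1 ✓]
None equal 1, so ord_13(7) = 12: 7 is a primitive root.

Yes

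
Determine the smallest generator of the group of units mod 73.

5

φ(73) = 73 − 1 = 72 = 2^3 · 3^2.
Test candidates g = 2, 3, … against the prime factors q ∈ {2, 3} of φ(73): g is a generator iff g^(72/q) ≢ 1 for every such q.
g = 2: 2^36 ≡ 1 — hits 1, so not a primitive root.
g = 3: 3^36 ≡ 1 — hits 1, so not a primitive root.
g = 4: 4^36 ≡ 1 — hits 1, so not a primitive root.
g = 5: 5^36 ≡ 72; 5^24 ≡ 8 — none is 1, so 5 is a primitive root.
So 5 is the smallest generator of (Z/73Z)^×.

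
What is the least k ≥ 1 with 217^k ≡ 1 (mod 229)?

ord(217) | φ(229) = 229 − 1 = 228 = 2^2 · 3 · 19.
Divisors of 228: 1, 2, 3, 4, 6, 12, 19, 38, 57, 76, 114, 228.
Evaluate successive powers at the divisors of 228:
217^1 ≡ 217
217^2 ≡ 144
217^3 ≡ 104
217^4 ≡ 126
217^6 ≡ 53
217^12 ≡ 61
217^19 ≡ 134
217^38 ≡ 94
217^57 ≡ 1
The smallest such exponent is 57, so the order of 217 is 57.

57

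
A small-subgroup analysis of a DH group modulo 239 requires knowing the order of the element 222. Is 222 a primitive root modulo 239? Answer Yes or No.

Yes

φ(239) = 239 − 1 = 238 = 2 · 7 · 17.
An element g generates (Z/239Z)^× iff g^(238/q) ≢ 1 (mod 239) for each prime q ∈ {2, 7, 17}.
222^119 ≡ 238 (mod 239)  [q = 2: ≢ 1 ✓]
222^34 ≡ 201 (mod 239)  [q = 7: ≢ 1 ✓]
222^14 ≡ 211 (mod 239)  [q = 17: ≢ 1 ✓]
None equal 1, so ord_239(222) = 238: 222 is a primitive root.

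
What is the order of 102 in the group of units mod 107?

ord(102) | φ(107) = 107 − 1 = 106 = 2 · 53.
Divisors of 106: 1, 2, 53, 106.
Compute 102^d (mod 107) for the divisors d until we hit 1:
102^1 ≡ 102 (mod 107)
102^2 ≡ 25 (mod 107)
102^53 ≡ 1 (mod 107) ✓
So ord_107(102) = 53.

53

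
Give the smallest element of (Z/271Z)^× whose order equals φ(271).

6

φ(271) = 271 − 1 = 270 = 2 · 3^3 · 5.
Test candidates g = 2, 3, … against the prime factors q ∈ {2, 3, 5} of φ(271): g is a generator iff g^(270/q) ≢ 1 for every such q.
g = 2: 2^135 ≡ 1 — hits 1, so not a primitive root.
g = 3: 3^135 ≡ 270; 3^90 ≡ 1 — hits 1, so not a primitive root.
g = 4: 4^135 ≡ 1 — hits 1, so not a primitive root.
g = 5: 5^135 ≡ 1 — hits 1, so not a primitive root.
g = 6: 6^135 ≡ 270; 6^90 ≡ 242; 6^54 ≡ 10 — none is 1, so 6 is a primitive root.
The smallest primitive root modulo 271 is 6.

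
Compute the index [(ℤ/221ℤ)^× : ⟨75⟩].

4

Since 75 ∈ (Z/221Z)^×, its order divides φ(221) = φ(13·17) = (13−1)·(17−1) = 12·16 = 192 = 2^6 · 3.
Divisors of 192: 1, 2, 3, 4, 6, 8, 12, 16, 24, 32, 48, 64, 96, 192.
Evaluate successive powers at the divisors of 192:
75^1 ≡ 75 (mod 221)
75^2 ≡ 100 (mod 221)
75^3 ≡ 207 (mod 221)
75^4 ≡ 55 (mod 221)
75^6 ≡ 196 (mod 221)
75^8 ≡ 152 (mod 221)
75^12 ≡ 183 (mod 221)
75^16 ≡ 120 (mod 221)
75^24 ≡ 118 (mod 221)
75^32 ≡ 35 (mod 221)
75^48 ≡ 1 (mod 221) ✓
Thus |⟨75⟩| = ord(75) = 48.
[(Z/221Z)^× : ⟨75⟩] = 192/48 = 4.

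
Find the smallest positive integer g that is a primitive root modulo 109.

φ(109) = 109 − 1 = 108 = 2^2 · 3^3.
Test candidates g = 2, 3, … against the prime factors q ∈ {2, 3} of φ(109): g is a generator iff g^(108/q) ≢ 1 for every such q.
g = 2: 2^54 ≡ 108; 2^36 ≡ 1 — hits 1, so not a primitive root.
g = 3: 3^54 ≡ 1 — hits 1, so not a primitive root.
g = 4: 4^54 ≡ 1 — hits 1, so not a primitive root.
g = 5: 5^54 ≡ 1 — hits 1, so not a primitive root.
g = 6: 6^54 ≡ 108; 6^36 ≡ 63 — none is 1, so 6 is a primitive root.
The smallest primitive root modulo 109 is 6.

6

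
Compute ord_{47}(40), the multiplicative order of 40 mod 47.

Since 40 ∈ (Z/47Z)^×, its order divides φ(47) = 47 − 1 = 46 = 2 · 23.
Divisors of 46: 1, 2, 23, 46.
Test each divisor d:
40^1 ≡ 40
40^2 ≡ 2
40^23 ≡ 46
40^46 ≡ 1
So ord_47(40) = 46.

46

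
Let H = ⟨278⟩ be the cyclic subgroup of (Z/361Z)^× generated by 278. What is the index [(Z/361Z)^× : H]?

3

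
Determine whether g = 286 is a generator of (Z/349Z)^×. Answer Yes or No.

Yes

φ(349) = 349 − 1 = 348 = 2^2 · 3 · 29.
It suffices to check that the order of 286 is not a proper divisor of 348: compute 286^(348/q) for q ∈ {2, 3, 29}.
286^174 ≡ 348 (mod 349)  [q = 2: ≢ 1 ✓]
286^116 ≡ 122 (mod 349)  [q = 3: ≢ 1 ✓]
286^12 ≡ 280 (mod 349)  [q = 29: ≢ 1 ✓]
Every test exponent gives a nontrivial residue, hence 286 generates the full group.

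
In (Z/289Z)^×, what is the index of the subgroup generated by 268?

4

By Lagrange's theorem, ord_289(268) divides φ(289) = φ(17^2) = 17·(17−1) = 272 = 2^4 · 17.
Divisors of 272: 1, 2, 4, 8, 16, 17, 34, 68, 136, 272.
Compute 268^d (mod 289) for the divisors d until we hit 1:
268^1 ≡ 268
268^2 ≡ 152
268^4 ≡ 273
268^8 ≡ 256
268^16 ≡ 222
268^17 ≡ 251
268^34 ≡ 288
268^68 ≡ 1
So ord_289(268) = 68, hence |⟨268⟩| = 68.
Index = |(Z/289Z)^×| / |⟨268⟩| = 272 / 68 = 4.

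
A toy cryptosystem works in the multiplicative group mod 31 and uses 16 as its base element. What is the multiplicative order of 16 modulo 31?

5

ord(16) | φ(31) = 31 − 1 = 30 = 2 · 3 · 5.
Divisors of 30: 1, 2, 3, 5, 6, 10, 15, 30.
Test each divisor d:
16^1 ≡ 16
16^2 ≡ 8
16^3 ≡ 4
16^5 ≡ 1
Hence ord(16) = 5.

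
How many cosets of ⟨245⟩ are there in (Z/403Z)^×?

Since 245 ∈ (Z/403Z)^×, its order divides φ(403) = φ(13·31) = (13−1)·(31−1) = 12·30 = 360 = 2^3 · 3^2 · 5.
Divisors of 360: 1, 2, 3, 4, 5, 6, 8, 9, 10, 12, 15, 18, 20, 24, 30, 36, 40, 45, 60, 72, 90, 120, 180, 360.
Test each divisor d:
245^1 ≡ 245
245^2 ≡ 381
245^3 ≡ 252
245^4 ≡ 81
245^5 ≡ 98
245^6 ≡ 233
245^8 ≡ 113
245^9 ≡ 281
245^10 ≡ 335
245^12 ≡ 287
245^15 ≡ 187
245^18 ≡ 376
245^20 ≡ 191
245^24 ≡ 157
245^30 ≡ 311
245^36 ≡ 326
245^40 ≡ 211
245^45 ≡ 125
245^60 ≡ 1
The order of 245 is 60, so the subgroup it generates has 60 elements.
[(Z/403Z)^× : ⟨245⟩] = 360/60 = 6.

6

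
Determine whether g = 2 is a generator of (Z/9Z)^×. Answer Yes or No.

φ(9) = φ(3^2) = 3·(3−1) = 6 = 2 · 3.
It suffices to check that the order of 2 is not a proper divisor of 6: compute 2^(6/q) for q ∈ {2, 3}.
2^3 ≡ 8 (mod 9)  [q = 2: ≢ 1 ✓]
2^2 ≡ 4 (mod 9)  [q = 3: ≢ 1 ✓]
None equal 1, so ord_9(2) = 6: 2 is a primitive root.

Yes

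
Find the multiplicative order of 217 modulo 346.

Since 217 ∈ (Z/346Z)^×, its order divides φ(346) = φ(2)·φ(173) = 1·172 = 172 = 2^2 · 43.
Divisors of 172: 1, 2, 4, 43, 86, 172.
Test each divisor d:
217^1 ≡ 217 (mod 346)
217^2 ≡ 33 (mod 346)
217^4 ≡ 51 (mod 346)
217^43 ≡ 253 (mod 346)
217^86 ≡ 345 (mod 346)
217^172 ≡ 1 (mod 346) ✓
So ord_346(217) = 172.

172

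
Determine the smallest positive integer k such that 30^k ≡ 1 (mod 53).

4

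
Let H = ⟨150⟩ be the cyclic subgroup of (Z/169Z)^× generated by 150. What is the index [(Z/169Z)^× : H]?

Since 150 ∈ (Z/169Z)^×, its order divides φ(169) = φ(13^2) = 13·(13−1) = 156 = 2^2 · 3 · 13.
Divisors of 156: 1, 2, 3, 4, 6, 12, 13, 26, 39, 52, 78, 156.
Compute 150^d (mod 169) for the divisors d until we hit 1:
150^1 ≡ 150 (mod 169)
150^2 ≡ 23 (mod 169)
150^3 ≡ 70 (mod 169)
150^4 ≡ 22 (mod 169)
150^6 ≡ 168 (mod 169)
150^12 ≡ 1 (mod 169) ✓
Thus |⟨150⟩| = ord(150) = 12.
[(Z/169Z)^× : ⟨150⟩] = 156/12 = 13.

13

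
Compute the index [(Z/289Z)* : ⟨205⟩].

16

The order of 205 must divide φ(289) = φ(17^2) = 17·(17−1) = 272 = 2^4 · 17.
Divisors of 272: 1, 2, 4, 8, 16, 17, 34, 68, 136, 272.
Compute 205^d (mod 289) for the divisors d until we hit 1:
205^1 ≡ 205
205^2 ≡ 120
205^4 ≡ 239
205^8 ≡ 188
205^16 ≡ 86
205^17 ≡ 1
The order of 205 is 17, so the subgroup it generates has 17 elements.
[(Z/289Z)^× : ⟨205⟩] = 272/17 = 16.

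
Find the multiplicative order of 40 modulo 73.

Since 40 ∈ (Z/73Z)^×, its order divides φ(73) = 73 − 1 = 72 = 2^3 · 3^2.
Divisors of 72: 1, 2, 3, 4, 6, 8, 9, 12, 18, 24, 36, 72.
Check 40^d mod 73 for each divisor in increasing order:
40^1 ≡ 40 (mod 73)
40^2 ≡ 67 (mod 73)
40^3 ≡ 52 (mod 73)
40^4 ≡ 36 (mod 73)
40^6 ≡ 3 (mod 73)
40^8 ≡ 55 (mod 73)
40^9 ≡ 10 (mod 73)
40^12 ≡ 9 (mod 73)
40^18 ≡ 27 (mod 73)
40^24 ≡ 8 (mod 73)
40^36 ≡ 72 (mod 73)
40^72 ≡ 1 (mod 73) ✓
So ord_73(40) = 72.

72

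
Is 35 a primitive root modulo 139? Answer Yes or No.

φ(139) = 139 − 1 = 138 = 2 · 3 · 23.
35 is a primitive root mod 139 iff 35^(φ(139)/q) ≢ 1 for every prime q | φ(139), i.e. q ∈ {2, 3, 23}.
35^69 ≡ 1 (mod 139)  [q = 2: ≡ 1 ✗]
35^46 ≡ 96 (mod 139)  [q = 3: ≢ 1 ✓]
35^6 ≡ 77 (mod 139)  [q = 23: ≢ 1 ✓]
The check at q = 2 fails, so 35 generates a proper subgroup.

No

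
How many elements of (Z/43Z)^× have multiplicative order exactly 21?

φ(43) = 43 − 1 = 42 = 2 · 3 · 7.
In a cyclic group of order 42, there are φ(d) elements of order d for each divisor d of 42, and zero for non-divisors.
21 = 3 · 7 divides 42, and φ(21) = 12.

12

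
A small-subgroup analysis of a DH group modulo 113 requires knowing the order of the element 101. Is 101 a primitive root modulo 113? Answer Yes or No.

φ(113) = 113 − 1 = 112 = 2^4 · 7.
101 is a primitive root mod 113 iff 101^(φ(113)/q) ≢ 1 for every prime q | φ(113), i.e. q ∈ {2, 7}.
101^56 ≡ 112 (mod 113)  [q = 2: ≢ 1 ✓]
101^16 ≡ 106 (mod 113)  [q = 7: ≢ 1 ✓]
None equal 1, so ord_113(101) = 112: 101 is a primitive root.

Yes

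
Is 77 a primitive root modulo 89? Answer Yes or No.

φ(89) = 89 − 1 = 88 = 2^3 · 11.
Test 77^(88/q) mod 89 for each prime factor q of 88:
77^44 ≡ 88 (mod 89)  [q = 2: ≢ 1 ✓]
77^8 ≡ 1 (mod 89)  [q = 11: ≡ 1 ✗]
77^8 ≡ 1 shows ord(77) | 8, strictly less than φ(89); not a primitive root.

No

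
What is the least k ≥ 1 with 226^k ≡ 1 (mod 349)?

Since 226 ∈ (Z/349Z)^×, its order divides φ(349) = 349 − 1 = 348 = 2^2 · 3 · 29.
Divisors of 348: 1, 2, 3, 4, 6, 12, 29, 58, 87, 116, 174, 348.
Test each divisor d:
226^1 ≡ 226 (mod 349)
226^2 ≡ 122 (mod 349)
226^3 ≡ 1 (mod 349) ✓
The smallest such exponent is 3, so the order of 226 is 3.

3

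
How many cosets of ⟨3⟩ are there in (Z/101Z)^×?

1

ord(3) | φ(101) = 101 − 1 = 100 = 2^2 · 5^2.
Divisors of 100: 1, 2, 4, 5, 10, 20, 25, 50, 100.
Check 3^d mod 101 for each divisor in increasing order:
3^1 ≡ 3
3^2 ≡ 9
3^4 ≡ 81
3^5 ≡ 41
3^10 ≡ 65
3^20 ≡ 84
3^25 ≡ 10
3^50 ≡ 100
3^100 ≡ 1
The order of 3 is 100, so the subgroup it generates has 100 elements.
Index = |(Z/101Z)^×| / |⟨3⟩| = 100 / 100 = 1.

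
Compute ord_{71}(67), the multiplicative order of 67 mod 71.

Since 67 ∈ (Z/71Z)^×, its order divides φ(71) = 71 − 1 = 70 = 2 · 5 · 7.
Divisors of 70: 1, 2, 5, 7, 10, 14, 35, 70.
Evaluate successive powers at the divisors of 70:
67^1 ≡ 67 (mod 71)
67^2 ≡ 16 (mod 71)
67^5 ≡ 41 (mod 71)
67^7 ≡ 17 (mod 71)
67^10 ≡ 48 (mod 71)
67^14 ≡ 5 (mod 71)
67^35 ≡ 70 (mod 71)
67^70 ≡ 1 (mod 71) ✓
The smallest such exponent is 70, so the order of 67 is 70.

70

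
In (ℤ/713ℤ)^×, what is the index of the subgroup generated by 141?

2

By Lagrange's theorem, ord_713(141) divides φ(713) = φ(23·31) = (23−1)·(31−1) = 22·30 = 660 = 2^2 · 3 · 5 · 11.
Divisors of 660: 1, 2, 3, 4, 5, 6, 10, 11, 12, 15, 20, 22, 30, 33, 44, 55, 60, 66, 110, 132, 165, 220, 330, 660.
Evaluate successive powers at the divisors of 660:
141^1 ≡ 141 (mod 713)
141^2 ≡ 630 (mod 713)
141^3 ≡ 418 (mod 713)
141^4 ≡ 472 (mod 713)
141^5 ≡ 243 (mod 713)
141^6 ≡ 39 (mod 713)
141^10 ≡ 583 (mod 713)
141^11 ≡ 208 (mod 713)
141^12 ≡ 95 (mod 713)
141^15 ≡ 495 (mod 713)
141^20 ≡ 501 (mod 713)
141^22 ≡ 484 (mod 713)
141^30 ≡ 466 (mod 713)
141^33 ≡ 139 (mod 713)
141^44 ≡ 392 (mod 713)
141^55 ≡ 254 (mod 713)
141^60 ≡ 404 (mod 713)
141^66 ≡ 70 (mod 713)
141^110 ≡ 346 (mod 713)
141^132 ≡ 622 (mod 713)
141^165 ≡ 185 (mod 713)
141^220 ≡ 645 (mod 713)
141^330 ≡ 1 (mod 713) ✓
So ord_713(141) = 330, hence |⟨141⟩| = 330.
[(Z/713Z)^× : ⟨141⟩] = 660/330 = 2.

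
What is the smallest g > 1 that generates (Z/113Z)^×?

3

φ(113) = 113 − 1 = 112 = 2^4 · 7.
Test candidates g = 2, 3, … against the prime factors q ∈ {2, 7} of φ(113): g is a generator iff g^(112/q) ≢ 1 for every such q.
g = 2: 2^56 ≡ 1 — hits 1, so not a primitive root.
g = 3: 3^56 ≡ 112; 3^16 ≡ 49 — none is 1, so 3 is a primitive root.
So 3 is the smallest generator of (Z/113Z)^×.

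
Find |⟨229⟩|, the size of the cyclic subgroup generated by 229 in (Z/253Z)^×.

By Lagrange's theorem, ord_253(229) divides φ(253) = φ(11·23) = (11−1)·(23−1) = 10·22 = 220 = 2^2 · 5 · 11.
Divisors of 220: 1, 2, 4, 5, 10, 11, 20, 22, 44, 55, 110, 220.
Check 229^d mod 253 for each divisor in increasing order:
229^1 ≡ 229 (mod 253)
229^2 ≡ 70 (mod 253)
229^4 ≡ 93 (mod 253)
229^5 ≡ 45 (mod 253)
229^10 ≡ 1 (mod 253) ✓
So ord_253(229) = 10.

10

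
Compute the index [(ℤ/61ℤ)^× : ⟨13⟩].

Since 13 ∈ (Z/61Z)^×, its order divides φ(61) = 61 − 1 = 60 = 2^2 · 3 · 5.
Divisors of 60: 1, 2, 3, 4, 5, 6, 10, 12, 15, 20, 30, 60.
Test each divisor d:
13^1 ≡ 13 (mod 61)
13^2 ≡ 47 (mod 61)
13^3 ≡ 1 (mod 61) ✓
So ord_61(13) = 3, hence |⟨13⟩| = 3.
The index is φ(61) / ord(13) = 60 / 3 = 20.

20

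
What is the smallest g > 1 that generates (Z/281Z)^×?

3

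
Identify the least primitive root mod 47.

5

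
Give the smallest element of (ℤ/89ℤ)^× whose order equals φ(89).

3

φ(89) = 89 − 1 = 88 = 2^3 · 11.
Test candidates g = 2, 3, … against the prime factors q ∈ {2, 11} of φ(89): g is a generator iff g^(88/q) ≢ 1 for every such q.
g = 2: 2^44 ≡ 1 — hits 1, so not a primitive root.
g = 3: 3^44 ≡ 88; 3^8 ≡ 64 — none is 1, so 3 is a primitive root.
So 3 is the smallest generator of (Z/89Z)^×.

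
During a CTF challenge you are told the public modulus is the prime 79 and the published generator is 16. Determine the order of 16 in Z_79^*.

By Lagrange's theorem, ord_79(16) divides φ(79) = 79 − 1 = 78 = 2 · 3 · 13.
Divisors of 78: 1, 2, 3, 6, 13, 26, 39, 78.
Compute 16^d (mod 79) for the divisors d until we hit 1:
16^1 ≡ 16
16^2 ≡ 19
16^3 ≡ 67
16^6 ≡ 65
16^13 ≡ 55
16^26 ≡ 23
16^39 ≡ 1
So ord_79(16) = 39.

39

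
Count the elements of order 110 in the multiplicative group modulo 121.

φ(121) = φ(11^2) = 11·(11−1) = 110 = 2 · 5 · 11.
(Z/121Z)^× is cyclic (|G| = 110); a cyclic group of order m has exactly φ(d) elements of each order d | m, and none otherwise.
110 = 2 · 5 · 11 divides 110, and φ(110) = 40.

40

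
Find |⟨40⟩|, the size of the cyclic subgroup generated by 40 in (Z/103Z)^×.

102

By Lagrange's theorem, ord_103(40) divides φ(103) = 103 − 1 = 102 = 2 · 3 · 17.
Divisors of 102: 1, 2, 3, 6, 17, 34, 51, 102.
Evaluate successive powers at the divisors of 102:
40^1 ≡ 40 (mod 103)
40^2 ≡ 55 (mod 103)
40^3 ≡ 37 (mod 103)
40^6 ≡ 30 (mod 103)
40^17 ≡ 57 (mod 103)
40^34 ≡ 56 (mod 103)
40^51 ≡ 102 (mod 103)
40^102 ≡ 1 (mod 103) ✓
Therefore the multiplicative order of 40 modulo 103 is 102.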